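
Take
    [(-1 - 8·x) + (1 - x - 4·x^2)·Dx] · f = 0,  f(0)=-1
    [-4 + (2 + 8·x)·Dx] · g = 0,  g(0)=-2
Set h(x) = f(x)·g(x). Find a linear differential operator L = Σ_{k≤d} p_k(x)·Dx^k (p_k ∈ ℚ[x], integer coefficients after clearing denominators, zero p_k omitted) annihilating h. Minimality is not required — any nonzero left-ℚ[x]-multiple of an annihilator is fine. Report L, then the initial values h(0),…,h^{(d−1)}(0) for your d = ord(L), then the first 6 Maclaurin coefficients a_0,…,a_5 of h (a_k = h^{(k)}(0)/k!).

L = (3 + 10·x + 24·x^2) + (-1 - 3·x + 8·x^2 + 16·x^3)·Dx  (order 1).
h: a_k = 2, 6, 10, 42, 62, 286, …
ICs: h(0) = 2.

f: a_k = -1, -1, -5, -9, -29, -65, …
g: a_k = -2, -4, 4, -8, 20, -56, …
h₀=f·g: eliminate ⇒ L₀, order ≤ 1·1.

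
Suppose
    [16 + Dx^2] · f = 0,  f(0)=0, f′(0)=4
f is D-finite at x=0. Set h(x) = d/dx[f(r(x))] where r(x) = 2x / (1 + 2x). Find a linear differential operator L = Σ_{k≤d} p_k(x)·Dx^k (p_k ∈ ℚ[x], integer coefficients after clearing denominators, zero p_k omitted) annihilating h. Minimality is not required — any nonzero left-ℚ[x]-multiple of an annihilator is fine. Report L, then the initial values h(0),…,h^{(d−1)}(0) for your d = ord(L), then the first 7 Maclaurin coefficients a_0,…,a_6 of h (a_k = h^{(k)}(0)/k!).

f: a_k = 0, 4, 0, -32/3, 0, 128/15, 0, …
L₀ from L_f via x↦r, Dx↦r'^{-1}Dx.
Derive L from L₀ (diff closure).
L = (88 + 96·x + 96·x^2) + (12 + 72·x + 144·x^2 + 96·x^3)·Dx + (1 + 8·x + 24·x^2 + 32·x^3 + 16·x^4)·Dx^2  (order 2).
h: a_k = 8, -32, -160, 1792, -24704/3, 23040, -1260032/45, …
ICs: h(0) = 8, h′(0) = -32.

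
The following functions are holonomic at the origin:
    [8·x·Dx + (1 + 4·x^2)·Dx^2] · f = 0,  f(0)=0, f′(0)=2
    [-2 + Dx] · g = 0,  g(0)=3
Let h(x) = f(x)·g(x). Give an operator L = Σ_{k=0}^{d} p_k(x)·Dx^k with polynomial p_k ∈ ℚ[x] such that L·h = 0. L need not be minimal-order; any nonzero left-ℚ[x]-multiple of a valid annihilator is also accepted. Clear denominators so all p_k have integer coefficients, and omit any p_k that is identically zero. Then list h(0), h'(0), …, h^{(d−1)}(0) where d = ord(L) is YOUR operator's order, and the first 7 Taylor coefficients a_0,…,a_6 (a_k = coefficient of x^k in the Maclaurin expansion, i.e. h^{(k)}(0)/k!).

f: a_k = 0, 2, 0, -8/3, 0, 32/5, 0, …
g: a_k = 3, 6, 6, 4, 2, 4/5, 4/15, …
Product ⇒ symmetric product L₀, ord ≤ 2.
L = (4 - 16·x + 16·x^2) + (-4 + 8·x - 16·x^2)·Dx + (1 + 4·x^2)·Dx^2  (order 2).
h: a_k = 0, 6, 12, 4, -8, 36/5, 88/3, …
ICs: h(0) = 0, h′(0) = 6.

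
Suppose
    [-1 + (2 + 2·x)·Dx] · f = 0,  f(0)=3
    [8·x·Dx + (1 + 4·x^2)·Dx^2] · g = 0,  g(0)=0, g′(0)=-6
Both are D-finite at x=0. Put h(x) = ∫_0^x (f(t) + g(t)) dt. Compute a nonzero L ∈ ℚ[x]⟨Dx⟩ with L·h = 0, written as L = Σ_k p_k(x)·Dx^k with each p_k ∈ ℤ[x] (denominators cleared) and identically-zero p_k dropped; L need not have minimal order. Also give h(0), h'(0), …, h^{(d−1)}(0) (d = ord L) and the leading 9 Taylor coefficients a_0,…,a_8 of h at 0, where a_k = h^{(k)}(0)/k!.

f: a_k = 3, 3/2, -3/8, 3/16, -15/128, 21/256, -63/1024, 99/2048, -1287/32768, …
g: a_k = 0, -6, 0, 8, 0, -96/5, 0, 384/7, 0, …
h₀=f+g: left-lcm gives L₀, ord ≤ 3.
h=∫h₀ ⇒ L = L₀·Dx.
L = (-16 - 40·x + 192·x^2 + 96·x^3)·Dx^2 + (-35 - 64·x + 328·x^2 + 768·x^3 + 336·x^4)·Dx^3 + (-2 + 30·x + 48·x^2 + 144·x^3 + 224·x^4 + 96·x^5)·Dx^4  (order 4).
h: a_k = 0, 3, -9/4, -1/8, 131/64, -3/128, -8157/2560, -9/1024, 787125/114688, …
ICs: h(0) = 0, h′(0) = 3, h′′(0) = -9/2, h′′′(0) = -3/4.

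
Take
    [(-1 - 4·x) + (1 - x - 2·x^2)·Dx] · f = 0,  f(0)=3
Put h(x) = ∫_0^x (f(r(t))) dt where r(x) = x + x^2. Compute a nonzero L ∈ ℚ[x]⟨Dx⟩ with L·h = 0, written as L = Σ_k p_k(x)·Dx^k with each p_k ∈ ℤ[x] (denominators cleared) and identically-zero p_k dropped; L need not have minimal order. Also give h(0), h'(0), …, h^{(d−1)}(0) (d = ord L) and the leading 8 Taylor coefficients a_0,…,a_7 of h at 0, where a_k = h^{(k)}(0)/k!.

L = (1 + 6·x + 12·x^2 + 8·x^3)·Dx + (-1 + x + 3·x^2 + 4·x^3 + 2·x^4)·Dx^2  (order 2).
h: a_k = 0, 3, 3/2, 4, 33/4, 87/5, 40, 657/7, …
ICs: h(0) = 0, h′(0) = 3.

f: a_k = 3, 3, 9, 15, 33, 63, 129, 255, …
Substitute x→r, Dx→(1/r')Dx; clear ⇒ L₀.
∫: right-multiply L₀ by Dx.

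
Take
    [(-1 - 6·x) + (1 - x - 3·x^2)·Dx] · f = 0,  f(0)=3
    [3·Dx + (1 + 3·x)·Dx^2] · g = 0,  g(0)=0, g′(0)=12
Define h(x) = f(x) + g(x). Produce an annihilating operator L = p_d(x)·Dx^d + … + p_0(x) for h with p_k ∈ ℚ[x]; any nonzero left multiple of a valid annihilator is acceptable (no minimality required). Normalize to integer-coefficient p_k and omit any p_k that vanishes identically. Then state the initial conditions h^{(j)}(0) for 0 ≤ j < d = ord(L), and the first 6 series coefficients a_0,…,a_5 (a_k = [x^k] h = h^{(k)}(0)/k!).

f: a_k = 3, 3, 12, 21, 57, 120, …
g: a_k = 0, 12, -18, 36, -81, 972/5, …
L₀ := lclm(L_f,L_g); ord L₀ ≤ 1+2.
L = (270 + 1422·x + 3780·x^2 + 2916·x^3 + 2916·x^4)·Dx + (24 + 468·x + 2736·x^2 + 5616·x^3 + 5994·x^4 + 4860·x^5)·Dx^2 + (-11 - 79·x - 129·x^2 + 171·x^3 + 783·x^4 + 1377·x^5 + 972·x^6)·Dx^3  (order 3).
h: a_k = 3, 15, -6, 57, -24, 1572/5, …
ICs: h(0) = 3, h′(0) = 15, h′′(0) = -12.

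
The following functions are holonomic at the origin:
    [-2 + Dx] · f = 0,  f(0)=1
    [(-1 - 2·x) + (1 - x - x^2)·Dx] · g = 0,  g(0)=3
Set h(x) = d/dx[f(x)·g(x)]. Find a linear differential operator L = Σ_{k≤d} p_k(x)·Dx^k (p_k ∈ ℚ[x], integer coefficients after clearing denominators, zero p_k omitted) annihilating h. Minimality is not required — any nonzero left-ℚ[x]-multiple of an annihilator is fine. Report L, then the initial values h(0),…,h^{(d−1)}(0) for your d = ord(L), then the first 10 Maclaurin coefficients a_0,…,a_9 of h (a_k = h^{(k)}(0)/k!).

L = (12 + 2·x - 10·x^2 + 4·x^4) + (-3 + 3·x + 5·x^2 - 2·x^3 - 2·x^4)·Dx  (order 1).
h: a_k = 9, 36, 93, 204, 414, 4022/5, 7593/5, 98288/35, 536737/105, 2894866/315, …
ICs: h(0) = 9.

f: a_k = 1, 2, 2, 4/3, 2/3, 4/15, 4/45, 8/315, 2/315, 4/2835, …
g: a_k = 3, 3, 6, 9, 15, 24, 39, 63, 102, 165, …
h₀=f·g: eliminate ⇒ L₀, order ≤ 1·1.
h₀' ⇒ L via d/dx closure of L₀.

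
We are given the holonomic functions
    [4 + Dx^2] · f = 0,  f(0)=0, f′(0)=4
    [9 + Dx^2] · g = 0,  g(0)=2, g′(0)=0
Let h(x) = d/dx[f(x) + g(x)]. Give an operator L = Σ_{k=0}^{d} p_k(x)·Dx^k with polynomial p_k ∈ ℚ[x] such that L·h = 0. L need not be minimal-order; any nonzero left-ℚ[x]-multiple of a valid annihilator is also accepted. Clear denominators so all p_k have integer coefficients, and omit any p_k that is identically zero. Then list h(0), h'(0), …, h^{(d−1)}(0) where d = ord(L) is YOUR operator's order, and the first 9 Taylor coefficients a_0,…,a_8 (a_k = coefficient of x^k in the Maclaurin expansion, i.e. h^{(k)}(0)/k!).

L = 36 + 13·Dx^2 + Dx^4  (order 4).
h: a_k = 4, -18, -8, 27, 8/3, -243/20, -16/45, 729/280, 8/315, …
ICs: h(0) = 4, h′(0) = -18, h′′(0) = -16, h′′′(0) = 162.

f: a_k = 0, 4, 0, -8/3, 0, 8/15, 0, -16/315, 0, …
g: a_k = 2, 0, -9, 0, 27/4, 0, -81/40, 0, 729/2240, …
Weyl lclm of L_f,L_g ⇒ L₀ (ord ≤ 4).
h=h₀': d/dx-closure on L₀ ⇒ L.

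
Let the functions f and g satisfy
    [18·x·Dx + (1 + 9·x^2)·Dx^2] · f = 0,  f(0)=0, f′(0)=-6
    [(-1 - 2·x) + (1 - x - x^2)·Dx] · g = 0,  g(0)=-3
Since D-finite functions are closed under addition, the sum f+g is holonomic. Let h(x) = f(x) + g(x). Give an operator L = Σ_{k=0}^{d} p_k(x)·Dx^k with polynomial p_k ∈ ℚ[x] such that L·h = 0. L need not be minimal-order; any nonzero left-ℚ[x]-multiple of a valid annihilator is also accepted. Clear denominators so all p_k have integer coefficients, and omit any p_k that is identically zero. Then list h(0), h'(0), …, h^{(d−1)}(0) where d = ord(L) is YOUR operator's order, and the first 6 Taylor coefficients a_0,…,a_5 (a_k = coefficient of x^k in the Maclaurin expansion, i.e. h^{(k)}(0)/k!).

f: a_k = 0, -6, 0, 18, 0, -486/5, …
g: a_k = -3, -3, -6, -9, -15, -24, …
f+g: L₀ = lclm(L_f,L_g), ord ≤ 2+1.
L = (36 - 144·x - 1440·x^2 - 2376·x^3 - 3186·x^4 - 486·x^6)·Dx + (-18 - 24·x + 108·x^2 - 444·x^3 - 2313·x^4 - 2178·x^5 - 243·x^6 - 486·x^7)·Dx^2 + (2 + 10·x + 34·x^2 + 48·x^3 + 123·x^4 - 387·x^5 - 198·x^6 - 81·x^7 - 81·x^8)·Dx^3  (order 3).
h: a_k = -3, -9, -6, 9, -15, -606/5, …
ICs: h(0) = -3, h′(0) = -9, h′′(0) = -12.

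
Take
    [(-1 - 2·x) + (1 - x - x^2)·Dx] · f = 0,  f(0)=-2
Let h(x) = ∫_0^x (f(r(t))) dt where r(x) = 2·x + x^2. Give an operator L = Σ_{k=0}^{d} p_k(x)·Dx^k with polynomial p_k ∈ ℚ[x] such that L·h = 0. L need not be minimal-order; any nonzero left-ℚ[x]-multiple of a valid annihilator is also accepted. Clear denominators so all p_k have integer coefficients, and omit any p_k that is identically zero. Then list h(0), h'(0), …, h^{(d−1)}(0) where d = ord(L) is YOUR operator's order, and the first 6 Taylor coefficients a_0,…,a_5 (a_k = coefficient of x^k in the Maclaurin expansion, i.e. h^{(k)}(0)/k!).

L = (2 + 10·x + 12·x^2 + 4·x^3)·Dx + (-1 + 2·x + 5·x^2 + 4·x^3 + x^4)·Dx^2  (order 2).
h: a_k = 0, -2, -2, -6, -16, -236/5, …
ICs: h(0) = 0, h′(0) = -2.

f: a_k = -2, -2, -4, -6, -10, -16, …
Substitute x→r, Dx→(1/r')Dx; clear ⇒ L₀.
∫: right-multiply L₀ by Dx.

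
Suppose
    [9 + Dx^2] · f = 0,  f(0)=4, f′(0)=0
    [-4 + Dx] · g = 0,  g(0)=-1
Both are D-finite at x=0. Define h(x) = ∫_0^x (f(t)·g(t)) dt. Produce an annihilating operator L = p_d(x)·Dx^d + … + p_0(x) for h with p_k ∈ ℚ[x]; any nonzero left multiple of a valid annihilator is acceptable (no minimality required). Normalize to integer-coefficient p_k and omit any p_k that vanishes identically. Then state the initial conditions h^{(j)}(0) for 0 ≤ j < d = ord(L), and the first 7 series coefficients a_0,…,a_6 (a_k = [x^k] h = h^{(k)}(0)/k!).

L = 25·Dx - 8·Dx^2 + Dx^3  (order 3).
h: a_k = 0, -4, -8, -14/3, 22/3, 527/30, 779/45, …
ICs: h(0) = 0, h′(0) = -4, h′′(0) = -16.

f: a_k = 4, 0, -18, 0, 27/2, 0, -81/20, …
g: a_k = -1, -4, -8, -32/3, -32/3, -128/15, -256/45, …
h₀=f·g: eliminate ⇒ L₀, order ≤ 2·1.
h=∫₀ˣh₀: take L = L₀·Dx.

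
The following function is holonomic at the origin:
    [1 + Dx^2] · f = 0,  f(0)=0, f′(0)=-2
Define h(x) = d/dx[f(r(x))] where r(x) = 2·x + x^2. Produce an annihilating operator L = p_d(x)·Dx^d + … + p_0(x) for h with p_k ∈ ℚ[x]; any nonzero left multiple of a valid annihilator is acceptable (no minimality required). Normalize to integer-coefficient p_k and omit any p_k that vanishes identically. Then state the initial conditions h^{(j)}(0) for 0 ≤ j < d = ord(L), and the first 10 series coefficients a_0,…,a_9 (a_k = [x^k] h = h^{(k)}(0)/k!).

L = (7 + 16·x + 24·x^2 + 16·x^3 + 4·x^4) + (-3 - 3·x)·Dx + (1 + 2·x + x^2)·Dx^2  (order 2).
h: a_k = -4, -4, 8, 16, 22/3, -6, -404/45, -176/45, 551/630, 27/14, …
ICs: h(0) = -4, h′(0) = -4.

f: a_k = 0, -2, 0, 1/3, 0, -1/60, 0, 1/2520, 0, -1/181440, …
Change of var in L_f (x↦r) gives L₀.
h=h₀': d/dx-closure on L₀ ⇒ L.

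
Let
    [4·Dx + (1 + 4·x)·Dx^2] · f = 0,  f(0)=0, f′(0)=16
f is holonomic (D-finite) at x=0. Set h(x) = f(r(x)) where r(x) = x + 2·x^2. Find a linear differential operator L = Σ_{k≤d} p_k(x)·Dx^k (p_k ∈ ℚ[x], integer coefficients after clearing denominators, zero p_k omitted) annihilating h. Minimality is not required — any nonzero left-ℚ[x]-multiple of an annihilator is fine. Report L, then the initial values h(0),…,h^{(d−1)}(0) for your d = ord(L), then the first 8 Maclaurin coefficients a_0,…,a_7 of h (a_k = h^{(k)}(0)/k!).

L = (16·x + 32·x^2)·Dx + (1 + 8·x + 24·x^2 + 32·x^3)·Dx^2  (order 2).
h: a_k = 0, 16, 0, -128/3, 128, -1024/5, 0, 8192/7, …
ICs: h(0) = 0, h′(0) = 16.

f: a_k = 0, 16, -32, 256/3, -256, 4096/5, -8192/3, 65536/7, …
Change of var in L_f (x↦r) gives L₀.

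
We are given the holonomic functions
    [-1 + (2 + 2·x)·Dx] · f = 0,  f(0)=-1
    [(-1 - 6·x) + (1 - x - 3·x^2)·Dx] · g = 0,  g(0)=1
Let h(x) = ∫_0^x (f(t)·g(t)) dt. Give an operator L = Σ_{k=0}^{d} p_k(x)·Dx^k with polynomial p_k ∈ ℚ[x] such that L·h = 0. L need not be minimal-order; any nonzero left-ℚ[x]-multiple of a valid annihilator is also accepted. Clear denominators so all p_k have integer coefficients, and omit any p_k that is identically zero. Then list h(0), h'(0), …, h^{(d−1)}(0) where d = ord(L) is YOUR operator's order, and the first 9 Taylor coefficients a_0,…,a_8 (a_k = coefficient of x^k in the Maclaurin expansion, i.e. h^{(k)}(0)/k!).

f: a_k = -1, -1/2, 1/8, -1/16, 5/128, -7/256, 21/1024, -33/2048, 429/32768, …
g: a_k = 1, 1, 4, 7, 19, 40, 97, 217, 508, …
Product ⇒ symmetric product L₀, ord ≤ 1.
h=∫₀ˣh₀: take L = L₀·Dx.
L = (3 + 13·x + 9·x^2)·Dx + (-2 + 8·x^2 + 6·x^3)·Dx^2  (order 2).
h: a_k = 0, -1, -3/4, -35/24, -143/64, -2819/640, -12509/1536, -117671/7168, -535591/16384, …
ICs: h(0) = 0, h′(0) = -1.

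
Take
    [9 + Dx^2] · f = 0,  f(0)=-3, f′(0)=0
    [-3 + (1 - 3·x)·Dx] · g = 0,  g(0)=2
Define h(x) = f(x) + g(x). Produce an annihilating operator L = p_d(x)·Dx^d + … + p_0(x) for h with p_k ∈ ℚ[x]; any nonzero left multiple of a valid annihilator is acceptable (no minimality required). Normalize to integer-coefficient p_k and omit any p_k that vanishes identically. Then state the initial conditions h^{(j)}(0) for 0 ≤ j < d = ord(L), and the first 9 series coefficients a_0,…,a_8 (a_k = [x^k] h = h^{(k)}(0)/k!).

L = (-63 + 54·x - 81·x^2) + (9 - 45·x + 81·x^2 - 81·x^3)·Dx + (-7 + 6·x - 9·x^2)·Dx^2 + (1 - 5·x + 9·x^2 - 9·x^3)·Dx^3  (order 3).
h: a_k = -1, 6, 63/2, 54, 1215/8, 486, 116883/80, 4374, 58784373/4480, …
ICs: h(0) = -1, h′(0) = 6, h′′(0) = 63.

f: a_k = -3, 0, 27/2, 0, -81/8, 0, 243/80, 0, -2187/4480, …
g: a_k = 2, 6, 18, 54, 162, 486, 1458, 4374, 13122, …
f+g: L₀ = lclm(L_f,L_g), ord ≤ 2+1.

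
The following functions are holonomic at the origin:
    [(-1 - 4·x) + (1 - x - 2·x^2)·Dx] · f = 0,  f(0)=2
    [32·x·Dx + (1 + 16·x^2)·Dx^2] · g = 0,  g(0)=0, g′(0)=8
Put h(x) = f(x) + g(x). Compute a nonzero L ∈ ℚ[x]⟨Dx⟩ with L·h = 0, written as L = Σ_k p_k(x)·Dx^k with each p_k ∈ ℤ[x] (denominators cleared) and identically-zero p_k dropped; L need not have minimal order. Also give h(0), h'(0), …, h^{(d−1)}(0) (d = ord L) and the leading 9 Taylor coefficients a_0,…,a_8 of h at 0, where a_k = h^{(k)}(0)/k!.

L = (-96 + 384·x + 6912·x^2 + 15360·x^3 + 40704·x^4 + 12288·x^6)·Dx + (31 + 104·x - 392·x^2 + 736·x^3 + 14912·x^4 + 27904·x^5 + 3072·x^6 + 12288·x^7)·Dx^2 + (-3 - 19·x - 128·x^2 - 152·x^3 - 1128·x^4 + 2496·x^5 + 2560·x^6 + 1024·x^7 + 2048·x^8)·Dx^3  (order 3).
h: a_k = 2, 10, 6, -98/3, 22, 2258/5, 86, -31578/7, 342, …
ICs: h(0) = 2, h′(0) = 10, h′′(0) = 12.

f: a_k = 2, 2, 6, 10, 22, 42, 86, 170, 342, …
g: a_k = 0, 8, 0, -128/3, 0, 2048/5, 0, -32768/7, 0, …
Weyl lclm of L_f,L_g ⇒ L₀ (ord ≤ 3).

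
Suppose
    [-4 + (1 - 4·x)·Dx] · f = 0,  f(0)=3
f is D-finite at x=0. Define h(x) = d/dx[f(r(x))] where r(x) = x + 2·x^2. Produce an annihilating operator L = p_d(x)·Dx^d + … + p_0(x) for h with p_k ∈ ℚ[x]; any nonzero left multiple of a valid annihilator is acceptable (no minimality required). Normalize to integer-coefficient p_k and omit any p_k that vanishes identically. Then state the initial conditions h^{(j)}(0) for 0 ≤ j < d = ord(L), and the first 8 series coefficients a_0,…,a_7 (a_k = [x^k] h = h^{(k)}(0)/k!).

L = (12 + 48·x + 96·x^2) + (-1 + 24·x^2 + 32·x^3)·Dx  (order 1).
h: a_k = 12, 144, 1152, 8448, 57600, 377856, 2408448, 15040512, …
ICs: h(0) = 12.

f: a_k = 3, 12, 48, 192, 768, 3072, 12288, 49152, …
f∘r: x↦r, Dx↦Dx/r' in L_f ⇒ L₀.
Differentiate: ansatz ord ≤ ord L₀ ⇒ L.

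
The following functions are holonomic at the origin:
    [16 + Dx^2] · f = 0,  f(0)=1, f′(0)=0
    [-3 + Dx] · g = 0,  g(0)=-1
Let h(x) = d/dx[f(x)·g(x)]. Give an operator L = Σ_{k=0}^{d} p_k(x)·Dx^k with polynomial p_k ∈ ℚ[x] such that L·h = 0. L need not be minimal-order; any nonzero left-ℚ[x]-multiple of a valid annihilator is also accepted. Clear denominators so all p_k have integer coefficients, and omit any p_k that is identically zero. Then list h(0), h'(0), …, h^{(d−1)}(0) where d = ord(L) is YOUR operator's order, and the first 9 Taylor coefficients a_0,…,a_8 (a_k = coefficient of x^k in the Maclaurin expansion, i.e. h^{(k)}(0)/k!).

f: a_k = 1, 0, -8, 0, 32/3, 0, -256/45, 0, 512/315, …
g: a_k = -1, -3, -9/2, -9/2, -27/8, -81/40, -81/80, -243/560, -729/4480, …
f·g: L₀ = L_f ⊗_s L_g, ord ≤ 2·1.
h=h₀': d/dx-closure on L₀ ⇒ L.
L = 25 - 6·Dx + Dx^2  (order 2).
h: a_k = -3, 7, 117/2, 527/6, 79/8, -11753/120, -25481/240, -164833/5040, 102453/4480, …
ICs: h(0) = -3, h′(0) = 7.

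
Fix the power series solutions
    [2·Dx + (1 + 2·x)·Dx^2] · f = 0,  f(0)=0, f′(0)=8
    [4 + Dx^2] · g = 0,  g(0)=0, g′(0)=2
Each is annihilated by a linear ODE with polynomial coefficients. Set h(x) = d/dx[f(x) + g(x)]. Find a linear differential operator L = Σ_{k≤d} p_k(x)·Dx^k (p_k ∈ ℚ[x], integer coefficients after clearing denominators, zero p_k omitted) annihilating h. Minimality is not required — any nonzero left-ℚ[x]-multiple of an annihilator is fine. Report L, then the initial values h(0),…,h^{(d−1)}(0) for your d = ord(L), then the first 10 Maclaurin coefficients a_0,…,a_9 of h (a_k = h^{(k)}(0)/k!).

L = (56 + 32·x + 32·x^2) + (12 + 40·x + 48·x^2 + 32·x^3)·Dx + (14 + 8·x + 8·x^2)·Dx^2 + (3 + 10·x + 12·x^2 + 8·x^3)·Dx^3  (order 3).
h: a_k = 10, -16, 28, -64, 388/3, -256, 23032/45, -1024, 645124/315, -4096, …
ICs: h(0) = 10, h′(0) = -16, h′′(0) = 56.

f: a_k = 0, 8, -8, 32/3, -16, 128/5, -128/3, 512/7, -128, 2048/9, …
g: a_k = 0, 2, 0, -4/3, 0, 4/15, 0, -8/315, 0, 4/2835, …
h₀=f+g: left-lcm gives L₀, ord ≤ 4.
h=h₀': d/dx-closure on L₀ ⇒ L.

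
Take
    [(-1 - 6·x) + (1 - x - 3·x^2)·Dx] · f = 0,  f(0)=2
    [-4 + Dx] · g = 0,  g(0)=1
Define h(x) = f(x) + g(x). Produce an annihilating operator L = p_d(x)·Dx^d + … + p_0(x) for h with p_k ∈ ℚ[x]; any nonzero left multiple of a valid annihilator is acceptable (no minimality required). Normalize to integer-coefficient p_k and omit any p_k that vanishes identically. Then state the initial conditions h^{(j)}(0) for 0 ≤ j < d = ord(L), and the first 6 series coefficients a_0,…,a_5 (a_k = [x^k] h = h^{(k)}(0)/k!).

L = (-16 + 8·x - 360·x^2 - 288·x^3) + (-8 + 50·x + 134·x^2 - 96·x^3 - 144·x^4)·Dx + (3 - 13·x - 11·x^2 + 42·x^3 + 36·x^4)·Dx^2  (order 2).
h: a_k = 3, 6, 16, 74/3, 146/3, 1328/15, …
ICs: h(0) = 3, h′(0) = 6.

f: a_k = 2, 2, 8, 14, 38, 80, …
g: a_k = 1, 4, 8, 32/3, 32/3, 128/15, …
f+g: L₀ = lclm(L_f,L_g), ord ≤ 1+1.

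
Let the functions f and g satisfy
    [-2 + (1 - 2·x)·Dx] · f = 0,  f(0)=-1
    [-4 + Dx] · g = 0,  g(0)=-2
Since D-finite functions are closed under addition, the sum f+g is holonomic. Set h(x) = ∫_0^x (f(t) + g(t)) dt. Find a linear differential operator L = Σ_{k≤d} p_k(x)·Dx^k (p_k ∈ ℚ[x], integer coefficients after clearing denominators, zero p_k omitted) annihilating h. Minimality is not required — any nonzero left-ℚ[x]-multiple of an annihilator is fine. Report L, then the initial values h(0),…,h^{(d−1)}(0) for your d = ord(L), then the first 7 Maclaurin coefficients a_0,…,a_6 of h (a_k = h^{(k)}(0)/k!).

L = -32·x·Dx + (-4 + 32·x - 32·x^2)·Dx^2 + (1 - 6·x + 8·x^2)·Dx^3  (order 3).
h: a_k = 0, -3, -5, -20/3, -22/3, -112/15, -368/45, …
ICs: h(0) = 0, h′(0) = -3, h′′(0) = -10.

f: a_k = -1, -2, -4, -8, -16, -32, -64, …
g: a_k = -2, -8, -16, -64/3, -64/3, -256/15, -512/45, …
L₀ := lclm(L_f,L_g); ord L₀ ≤ 1+1.
∫: right-multiply L₀ by Dx.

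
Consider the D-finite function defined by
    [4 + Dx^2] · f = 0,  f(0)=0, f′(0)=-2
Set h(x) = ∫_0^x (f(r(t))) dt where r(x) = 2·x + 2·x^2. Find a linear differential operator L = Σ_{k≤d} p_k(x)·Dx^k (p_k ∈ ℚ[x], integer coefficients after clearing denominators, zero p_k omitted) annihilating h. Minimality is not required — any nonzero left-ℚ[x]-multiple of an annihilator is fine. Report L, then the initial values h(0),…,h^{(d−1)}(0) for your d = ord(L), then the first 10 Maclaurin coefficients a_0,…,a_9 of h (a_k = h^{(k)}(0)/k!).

L = (16 + 96·x + 192·x^2 + 128·x^3)·Dx - 2·Dx^2 + (1 + 2·x)·Dx^3  (order 3).
h: a_k = 0, 0, -2, -4/3, 8/3, 32/5, 176/45, -32/7, -3232/315, -2816/405, …
ICs: h(0) = 0, h′(0) = 0, h′′(0) = -4.

f: a_k = 0, -2, 0, 4/3, 0, -4/15, 0, 8/315, 0, -4/2835, …
Substitute x→r, Dx→(1/r')Dx; clear ⇒ L₀.
h=∫h₀ ⇒ L = L₀·Dx.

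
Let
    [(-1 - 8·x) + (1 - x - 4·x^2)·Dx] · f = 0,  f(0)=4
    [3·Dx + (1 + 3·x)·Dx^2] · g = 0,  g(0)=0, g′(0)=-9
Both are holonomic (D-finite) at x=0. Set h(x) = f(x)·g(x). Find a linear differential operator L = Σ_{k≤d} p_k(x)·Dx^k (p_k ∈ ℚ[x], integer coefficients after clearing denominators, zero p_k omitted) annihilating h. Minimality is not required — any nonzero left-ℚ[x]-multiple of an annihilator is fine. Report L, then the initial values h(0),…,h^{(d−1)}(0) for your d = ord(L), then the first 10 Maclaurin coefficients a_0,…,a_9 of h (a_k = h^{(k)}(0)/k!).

f: a_k = 4, 4, 20, 36, 116, 260, 724, 1764, 4660, 11716, …
g: a_k = 0, -9, 27/2, -27, 243/4, -729/5, 729/2, -6561/7, 19683/8, -6561, …
Sym-product of L_f,L_g gives L₀ (≤ ord 2).
L = (11 + 48·x) + (-1 + 25·x + 60·x^2)·Dx + (-1 - 2·x + 7·x^2 + 12·x^3)·Dx^2  (order 2).
h: a_k = 0, -36, 18, -234, 81, -7191/5, 1719/5, -64107/7, 144099/70, -4257261/70, …
ICs: h(0) = 0, h′(0) = -36.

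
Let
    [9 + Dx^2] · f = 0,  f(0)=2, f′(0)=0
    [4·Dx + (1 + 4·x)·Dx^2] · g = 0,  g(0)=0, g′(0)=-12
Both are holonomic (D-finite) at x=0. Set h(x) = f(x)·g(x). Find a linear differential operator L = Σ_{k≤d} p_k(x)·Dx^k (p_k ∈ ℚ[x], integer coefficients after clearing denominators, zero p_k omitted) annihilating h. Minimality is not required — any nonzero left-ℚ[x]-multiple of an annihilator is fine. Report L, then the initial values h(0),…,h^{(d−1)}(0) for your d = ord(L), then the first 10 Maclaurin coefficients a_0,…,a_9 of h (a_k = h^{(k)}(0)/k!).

L = (-2043 - 1296·x + 44064·x^2 + 186624·x^3 + 186624·x^4) + (72 + 5472·x + 31104·x^2 + 41472·x^3)·Dx + (-182 + 864·x + 12096·x^2 + 41472·x^3 + 41472·x^4)·Dx^2 + (8 + 608·x + 3456·x^2 + 4608·x^3)·Dx^3 + (5 + 112·x + 800·x^2 + 2304·x^3 + 2304·x^4)·Dx^4  (order 4).
h: a_k = 0, -24, 48, -20, 168, -3669/5, 2530, -624507/70, 159837/5, -194189089/1680, …
ICs: h(0) = 0, h′(0) = -24, h′′(0) = 96, h′′′(0) = -120.

f: a_k = 2, 0, -9, 0, 27/4, 0, -81/40, 0, 729/2240, 0, …
g: a_k = 0, -12, 24, -64, 192, -3072/5, 2048, -49152/7, 24576, -262144/3, …
Product ⇒ symmetric product L₀, ord ≤ 4.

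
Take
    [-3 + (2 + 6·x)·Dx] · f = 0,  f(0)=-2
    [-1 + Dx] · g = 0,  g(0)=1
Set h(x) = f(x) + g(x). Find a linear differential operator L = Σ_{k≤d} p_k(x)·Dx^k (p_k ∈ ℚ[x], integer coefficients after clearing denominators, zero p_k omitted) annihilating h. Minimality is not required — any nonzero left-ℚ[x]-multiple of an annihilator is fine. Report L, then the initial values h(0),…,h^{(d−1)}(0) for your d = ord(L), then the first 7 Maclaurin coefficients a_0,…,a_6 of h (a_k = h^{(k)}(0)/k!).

f: a_k = -2, -3, 9/4, -27/8, 405/64, -1701/128, 15309/512, …
g: a_k = 1, 1, 1/2, 1/6, 1/24, 1/120, 1/720, …
L₀ := lclm(L_f,L_g); ord L₀ ≤ 1+1.
L = (15 + 18·x) + (-13 - 24·x - 36·x^2)·Dx + (-2 + 6·x + 36·x^2)·Dx^2  (order 2).
h: a_k = -1, -2, 11/4, -77/24, 1223/192, -25499/1920, 688937/23040, …
ICs: h(0) = -1, h′(0) = -2.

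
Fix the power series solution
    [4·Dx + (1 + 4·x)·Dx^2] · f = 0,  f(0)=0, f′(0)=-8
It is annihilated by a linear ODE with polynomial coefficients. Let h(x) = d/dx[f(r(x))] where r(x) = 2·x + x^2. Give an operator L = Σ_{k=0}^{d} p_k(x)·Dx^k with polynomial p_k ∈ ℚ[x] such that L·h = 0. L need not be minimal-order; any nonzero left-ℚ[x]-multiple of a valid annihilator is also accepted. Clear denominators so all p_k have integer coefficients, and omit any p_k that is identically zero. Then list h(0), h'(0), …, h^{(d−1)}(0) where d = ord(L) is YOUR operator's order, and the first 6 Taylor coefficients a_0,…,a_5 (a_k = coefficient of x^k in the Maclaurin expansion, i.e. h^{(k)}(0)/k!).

L = (7 + 8·x + 4·x^2) + (1 + 9·x + 12·x^2 + 4·x^3)·Dx  (order 1).
h: a_k = -16, 112, -832, 6208, -46336, 345856, …
ICs: h(0) = -16.

f: a_k = 0, -8, 16, -128/3, 128, -2048/5, …
Change of var in L_f (x↦r) gives L₀.
Derive L from L₀ (diff closure).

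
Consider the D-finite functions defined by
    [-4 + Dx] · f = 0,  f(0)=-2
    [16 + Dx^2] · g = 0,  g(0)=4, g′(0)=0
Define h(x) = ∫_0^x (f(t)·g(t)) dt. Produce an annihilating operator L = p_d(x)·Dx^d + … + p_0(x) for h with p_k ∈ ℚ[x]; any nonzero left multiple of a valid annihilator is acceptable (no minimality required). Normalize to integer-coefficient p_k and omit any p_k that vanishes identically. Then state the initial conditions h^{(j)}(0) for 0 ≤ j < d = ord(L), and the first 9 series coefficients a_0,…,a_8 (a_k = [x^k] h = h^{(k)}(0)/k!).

f: a_k = -2, -8, -16, -64/3, -64/3, -256/15, -512/45, -2048/315, -1024/315, …
g: a_k = 4, 0, -32, 0, 128/3, 0, -1024/45, 0, 2048/315, …
f·g: L₀ = L_f ⊗_s L_g, ord ≤ 1·2.
h=∫₀ˣh₀: take L = L₀·Dx.
L = 32·Dx - 8·Dx^2 + Dx^3  (order 3).
h: a_k = 0, -8, -16, 0, 128/3, 1024/15, 2048/45, 0, -8192/315, …
ICs: h(0) = 0, h′(0) = -8, h′′(0) = -32.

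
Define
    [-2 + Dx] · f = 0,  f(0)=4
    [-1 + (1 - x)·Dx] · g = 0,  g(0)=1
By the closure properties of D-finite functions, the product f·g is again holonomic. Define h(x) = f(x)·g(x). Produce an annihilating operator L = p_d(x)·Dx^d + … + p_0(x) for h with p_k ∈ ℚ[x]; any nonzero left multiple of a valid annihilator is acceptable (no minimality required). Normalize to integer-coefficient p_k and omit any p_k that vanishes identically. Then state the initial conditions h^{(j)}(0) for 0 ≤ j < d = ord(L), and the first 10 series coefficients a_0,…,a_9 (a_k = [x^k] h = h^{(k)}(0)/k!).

f: a_k = 4, 8, 8, 16/3, 8/3, 16/15, 16/45, 32/315, 8/315, 16/2835, …
g: a_k = 1, 1, 1, 1, 1, 1, 1, 1, 1, 1, …
h₀=f·g: eliminate ⇒ L₀, order ≤ 1·1.
L = (3 - 2·x) + (-1 + x)·Dx  (order 1).
h: a_k = 4, 12, 20, 76/3, 28, 436/15, 1324/45, 620/21, 9308/315, 83788/2835, …
ICs: h(0) = 4.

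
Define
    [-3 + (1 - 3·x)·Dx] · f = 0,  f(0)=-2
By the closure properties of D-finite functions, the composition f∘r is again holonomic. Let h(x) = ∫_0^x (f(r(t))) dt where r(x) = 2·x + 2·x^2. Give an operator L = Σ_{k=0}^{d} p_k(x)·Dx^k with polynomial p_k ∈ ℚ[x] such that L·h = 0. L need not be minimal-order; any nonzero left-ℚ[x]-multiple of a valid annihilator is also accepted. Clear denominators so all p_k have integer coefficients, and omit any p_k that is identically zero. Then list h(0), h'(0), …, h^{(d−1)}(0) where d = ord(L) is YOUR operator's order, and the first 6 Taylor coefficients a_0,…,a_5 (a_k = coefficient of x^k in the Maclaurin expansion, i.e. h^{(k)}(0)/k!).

L = (6 + 12·x)·Dx + (-1 + 6·x + 6·x^2)·Dx^2  (order 2).
h: a_k = 0, -2, -6, -28, -144, -792, …
ICs: h(0) = 0, h′(0) = -2.

f: a_k = -2, -6, -18, -54, -162, -486, …
f∘r: x↦r, Dx↦Dx/r' in L_f ⇒ L₀.
Integrate: L := L₀·Dx.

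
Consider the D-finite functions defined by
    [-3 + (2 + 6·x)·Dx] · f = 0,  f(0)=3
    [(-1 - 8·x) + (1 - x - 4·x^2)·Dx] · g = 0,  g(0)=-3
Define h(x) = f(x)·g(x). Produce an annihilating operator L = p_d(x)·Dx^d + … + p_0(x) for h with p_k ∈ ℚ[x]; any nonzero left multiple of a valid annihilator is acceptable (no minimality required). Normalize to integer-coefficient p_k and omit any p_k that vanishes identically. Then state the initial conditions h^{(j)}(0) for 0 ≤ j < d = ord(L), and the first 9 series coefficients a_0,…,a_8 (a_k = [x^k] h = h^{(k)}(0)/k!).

f: a_k = 3, 9/2, -27/8, 81/16, -1215/128, 5103/256, -45927/1024, 216513/2048, -8444007/32768, …
g: a_k = -3, -3, -15, -27, -87, -195, -543, -1323, -3495, …
Sym-product of L_f,L_g gives L₀ (≤ ord 1).
L = (5 + 19·x + 36·x^2) + (-2 - 4·x + 14·x^2 + 24·x^3)·Dx  (order 1).
h: a_k = -9, -45/2, -387/8, -2457/16, -40779/128, -254115/256, -2183607/1024, -13148433/2048, -464544603/32768, …
ICs: h(0) = -9.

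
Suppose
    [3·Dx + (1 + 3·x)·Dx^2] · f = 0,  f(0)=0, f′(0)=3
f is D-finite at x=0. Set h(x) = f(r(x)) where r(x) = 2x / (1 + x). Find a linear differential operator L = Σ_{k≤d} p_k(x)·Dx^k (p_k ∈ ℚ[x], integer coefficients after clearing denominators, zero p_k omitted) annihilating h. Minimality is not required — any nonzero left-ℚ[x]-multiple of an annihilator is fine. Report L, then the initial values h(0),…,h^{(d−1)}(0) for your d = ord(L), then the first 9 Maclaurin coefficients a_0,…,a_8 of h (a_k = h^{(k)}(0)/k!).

L = (8 + 14·x)·Dx + (1 + 8·x + 7·x^2)·Dx^2  (order 2).
h: a_k = 0, 6, -24, 114, -600, 16806/5, -19608, 823542/7, -720600, …
ICs: h(0) = 0, h′(0) = 6.

f: a_k = 0, 3, -9/2, 9, -81/4, 243/5, -243/2, 2187/7, -6561/8, …
h₀=f(r): pull back L_f along r ⇒ L₀.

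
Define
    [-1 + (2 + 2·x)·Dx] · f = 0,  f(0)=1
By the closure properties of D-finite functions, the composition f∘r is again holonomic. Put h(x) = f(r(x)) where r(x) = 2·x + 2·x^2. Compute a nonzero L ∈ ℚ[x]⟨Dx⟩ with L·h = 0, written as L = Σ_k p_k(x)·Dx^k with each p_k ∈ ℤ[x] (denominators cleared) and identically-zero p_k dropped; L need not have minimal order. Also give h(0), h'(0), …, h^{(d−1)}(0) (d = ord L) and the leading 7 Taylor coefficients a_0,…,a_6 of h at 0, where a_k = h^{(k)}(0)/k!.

L = (-1 - 2·x) + (1 + 2·x + 2·x^2)·Dx  (order 1).
h: a_k = 1, 1, 1/2, -1/2, 3/8, -1/8, -3/16, …
ICs: h(0) = 1.

f: a_k = 1, 1/2, -1/8, 1/16, -5/128, 7/256, -21/1024, …
Substitute x→r, Dx→(1/r')Dx; clear ⇒ L₀.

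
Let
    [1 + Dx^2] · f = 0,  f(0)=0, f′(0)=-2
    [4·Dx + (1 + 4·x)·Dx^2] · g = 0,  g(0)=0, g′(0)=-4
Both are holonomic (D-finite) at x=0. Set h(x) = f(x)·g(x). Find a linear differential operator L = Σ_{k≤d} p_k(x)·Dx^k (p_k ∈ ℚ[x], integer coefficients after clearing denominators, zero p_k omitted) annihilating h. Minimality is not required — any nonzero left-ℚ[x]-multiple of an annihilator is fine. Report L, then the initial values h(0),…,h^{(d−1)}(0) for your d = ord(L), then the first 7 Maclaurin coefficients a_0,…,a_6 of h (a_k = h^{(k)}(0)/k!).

L = (-147 - 144·x - 224·x^2 + 256·x^3 + 256·x^4) + (-56 - 160·x + 384·x^2 + 512·x^3)·Dx + (-150 - 160·x - 192·x^2 + 512·x^3 + 512·x^4)·Dx^2 + (-56 - 160·x + 384·x^2 + 512·x^3)·Dx^3 + (-3 - 16·x + 32·x^2 + 256·x^3 + 256·x^4)·Dx^4  (order 4).
h: a_k = 0, 0, 8, -16, 124/3, -376/3, 3623/9, …
ICs: h(0) = 0, h′(0) = 0, h′′(0) = 16, h′′′(0) = -96.

f: a_k = 0, -2, 0, 1/3, 0, -1/60, 0, …
g: a_k = 0, -4, 8, -64/3, 64, -1024/5, 2048/3, …
Sym-product of L_f,L_g gives L₀ (≤ ord 4).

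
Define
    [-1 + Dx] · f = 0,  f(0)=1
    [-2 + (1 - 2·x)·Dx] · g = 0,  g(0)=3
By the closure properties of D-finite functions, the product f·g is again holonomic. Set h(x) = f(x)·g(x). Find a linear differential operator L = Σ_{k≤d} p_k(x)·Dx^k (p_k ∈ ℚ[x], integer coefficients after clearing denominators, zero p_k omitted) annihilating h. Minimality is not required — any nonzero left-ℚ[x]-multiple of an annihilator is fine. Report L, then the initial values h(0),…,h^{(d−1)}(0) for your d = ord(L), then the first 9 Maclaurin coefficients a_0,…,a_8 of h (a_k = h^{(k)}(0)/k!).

L = (3 - 2·x) + (-1 + 2·x)·Dx  (order 1).
h: a_k = 3, 9, 39/2, 79/2, 633/8, 6331/40, 75973/240, 354541/560, 17017969/13440, …
ICs: h(0) = 3.

f: a_k = 1, 1, 1/2, 1/6, 1/24, 1/120, 1/720, 1/5040, 1/40320, …
g: a_k = 3, 6, 12, 24, 48, 96, 192, 384, 768, …
h₀=f·g: eliminate ⇒ L₀, order ≤ 1·1.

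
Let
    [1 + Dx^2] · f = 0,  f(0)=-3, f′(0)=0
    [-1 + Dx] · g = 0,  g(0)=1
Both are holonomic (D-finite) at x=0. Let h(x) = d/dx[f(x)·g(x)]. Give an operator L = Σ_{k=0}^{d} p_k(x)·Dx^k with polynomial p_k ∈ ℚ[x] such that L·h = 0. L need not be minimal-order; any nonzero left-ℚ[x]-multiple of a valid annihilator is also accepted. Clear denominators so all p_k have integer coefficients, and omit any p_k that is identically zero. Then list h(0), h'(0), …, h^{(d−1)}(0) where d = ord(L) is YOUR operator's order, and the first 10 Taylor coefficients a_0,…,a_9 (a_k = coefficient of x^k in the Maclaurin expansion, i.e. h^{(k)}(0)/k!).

L = 2 - 2·Dx + Dx^2  (order 2).
h: a_k = -3, 0, 3, 2, 1/2, 0, -1/30, -1/105, -1/840, 0, …
ICs: h(0) = -3, h′(0) = 0.

f: a_k = -3, 0, 3/2, 0, -1/8, 0, 1/240, 0, -1/13440, 0, …
g: a_k = 1, 1, 1/2, 1/6, 1/24, 1/120, 1/720, 1/5040, 1/40320, 1/362880, …
Product ⇒ symmetric product L₀, ord ≤ 2.
Differentiate: ansatz ord ≤ ord L₀ ⇒ L.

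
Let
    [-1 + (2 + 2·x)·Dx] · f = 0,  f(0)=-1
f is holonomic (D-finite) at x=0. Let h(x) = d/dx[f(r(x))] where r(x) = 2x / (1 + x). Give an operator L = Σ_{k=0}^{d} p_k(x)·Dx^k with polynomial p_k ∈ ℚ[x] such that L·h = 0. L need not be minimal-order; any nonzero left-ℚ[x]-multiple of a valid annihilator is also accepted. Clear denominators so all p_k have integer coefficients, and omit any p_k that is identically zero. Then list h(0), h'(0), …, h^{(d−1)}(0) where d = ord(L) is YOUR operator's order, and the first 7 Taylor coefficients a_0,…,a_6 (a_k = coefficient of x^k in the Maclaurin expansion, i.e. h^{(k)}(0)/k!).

f: a_k = -1, -1/2, 1/8, -1/16, 5/128, -7/256, 21/1024, …
f∘r: x↦r, Dx↦Dx/r' in L_f ⇒ L₀.
Derive L from L₀ (diff closure).
L = (-3 - 6·x) + (-1 - 4·x - 3·x^2)·Dx  (order 1).
h: a_k = -1, 3, -15/2, 37/2, -375/8, 981/8, -5271/16, …
ICs: h(0) = -1.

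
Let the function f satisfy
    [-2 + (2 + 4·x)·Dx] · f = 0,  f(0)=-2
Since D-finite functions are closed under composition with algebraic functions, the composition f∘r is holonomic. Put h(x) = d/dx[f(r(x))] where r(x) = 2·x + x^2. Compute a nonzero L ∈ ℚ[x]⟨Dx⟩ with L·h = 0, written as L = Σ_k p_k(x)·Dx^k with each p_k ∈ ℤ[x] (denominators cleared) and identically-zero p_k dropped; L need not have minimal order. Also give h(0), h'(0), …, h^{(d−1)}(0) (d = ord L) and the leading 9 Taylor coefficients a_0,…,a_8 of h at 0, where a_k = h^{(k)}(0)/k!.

f: a_k = -2, -2, 1, -1, 5/4, -7/4, 21/8, -33/8, 429/64, …
L₀ from L_f via x↦r, Dx↦r'^{-1}Dx.
h=h₀': d/dx-closure on L₀ ⇒ L.
L = -1 + (-1 - 5·x - 6·x^2 - 2·x^3)·Dx  (order 1).
h: a_k = -4, 4, -12, 36, -110, 342, -1078, 3434, -22059/2, …
ICs: h(0) = -4.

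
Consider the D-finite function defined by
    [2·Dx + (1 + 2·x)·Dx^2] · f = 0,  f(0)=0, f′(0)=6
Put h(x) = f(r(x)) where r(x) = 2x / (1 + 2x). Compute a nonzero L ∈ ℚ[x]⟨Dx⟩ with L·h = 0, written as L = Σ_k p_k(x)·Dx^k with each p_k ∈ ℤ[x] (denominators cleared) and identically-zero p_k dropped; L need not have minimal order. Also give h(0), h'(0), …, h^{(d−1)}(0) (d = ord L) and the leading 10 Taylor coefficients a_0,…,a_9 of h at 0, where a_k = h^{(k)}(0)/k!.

f: a_k = 0, 6, -6, 8, -12, 96/5, -32, 384/7, -96, 512/3, …
Substitute x→r, Dx→(1/r')Dx; clear ⇒ L₀.
L = (8 + 24·x)·Dx + (1 + 8·x + 12·x^2)·Dx^2  (order 2).
h: a_k = 0, 12, -48, 208, -960, 23232/5, -23296, 839424/7, -629760, 10077184/3, …
ICs: h(0) = 0, h′(0) = 12.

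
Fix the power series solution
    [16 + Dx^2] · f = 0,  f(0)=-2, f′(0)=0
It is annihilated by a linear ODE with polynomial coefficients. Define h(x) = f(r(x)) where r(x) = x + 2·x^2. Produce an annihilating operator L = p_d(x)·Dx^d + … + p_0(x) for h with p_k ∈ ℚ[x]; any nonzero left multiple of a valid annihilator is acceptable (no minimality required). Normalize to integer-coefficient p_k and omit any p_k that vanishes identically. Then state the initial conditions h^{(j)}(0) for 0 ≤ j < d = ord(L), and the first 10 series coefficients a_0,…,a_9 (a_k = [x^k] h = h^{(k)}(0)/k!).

L = (16 + 192·x + 768·x^2 + 1024·x^3) - 4·Dx + (1 + 4·x)·Dx^2  (order 2).
h: a_k = -2, 0, 16, 64, 128/3, -512/3, -22528/45, -8192/15, 106496/315, 557056/315, …
ICs: h(0) = -2, h′(0) = 0.

f: a_k = -2, 0, 16, 0, -64/3, 0, 512/45, 0, -1024/315, 0, …
Change of var in L_f (x↦r) gives L₀.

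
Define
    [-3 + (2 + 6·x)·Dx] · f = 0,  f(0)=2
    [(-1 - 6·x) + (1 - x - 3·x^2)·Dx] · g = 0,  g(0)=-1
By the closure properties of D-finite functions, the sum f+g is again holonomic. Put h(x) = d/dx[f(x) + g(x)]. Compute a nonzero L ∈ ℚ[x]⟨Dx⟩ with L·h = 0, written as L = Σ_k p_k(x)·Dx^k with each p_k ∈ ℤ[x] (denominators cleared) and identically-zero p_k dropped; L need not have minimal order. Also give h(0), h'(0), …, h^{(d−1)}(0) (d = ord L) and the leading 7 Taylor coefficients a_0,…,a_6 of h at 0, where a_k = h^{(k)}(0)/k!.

L = (-468 - 2754·x - 7452·x^2 - 6804·x^3 - 7290·x^4) + (-141 - 2052·x - 10179·x^2 - 21384·x^3 - 26001·x^4 - 21870·x^5)·Dx + (38 + 274·x + 546·x^2 - 234·x^3 - 2970·x^4 - 6642·x^5 - 4860·x^6)·Dx^2  (order 2).
h: a_k = 2, -25/2, -87/8, -1621/16, -17095/128, -194919/256, -1050259/1024, …
ICs: h(0) = 2, h′(0) = -25/2.

f: a_k = 2, 3, -9/4, 27/8, -405/64, 1701/128, -15309/512, …
g: a_k = -1, -1, -4, -7, -19, -40, -97, …
h₀=f+g: left-lcm gives L₀, ord ≤ 2.
h=h₀': d/dx-closure on L₀ ⇒ L.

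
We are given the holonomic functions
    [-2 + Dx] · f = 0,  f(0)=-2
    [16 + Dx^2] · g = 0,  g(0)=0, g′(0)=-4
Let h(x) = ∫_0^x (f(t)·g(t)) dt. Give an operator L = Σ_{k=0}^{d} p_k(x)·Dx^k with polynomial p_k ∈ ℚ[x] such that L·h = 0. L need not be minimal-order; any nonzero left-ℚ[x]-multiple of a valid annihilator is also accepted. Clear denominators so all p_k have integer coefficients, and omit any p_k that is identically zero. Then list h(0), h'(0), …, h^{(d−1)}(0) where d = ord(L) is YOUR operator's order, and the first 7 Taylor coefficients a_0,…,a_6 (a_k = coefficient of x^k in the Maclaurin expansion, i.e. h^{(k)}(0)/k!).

L = 20·Dx - 4·Dx^2 + Dx^3  (order 3).
h: a_k = 0, 0, 4, 16/3, -4/3, -32/5, -152/45, …
ICs: h(0) = 0, h′(0) = 0, h′′(0) = 8.

f: a_k = -2, -4, -4, -8/3, -4/3, -8/15, -8/45, …
g: a_k = 0, -4, 0, 32/3, 0, -128/15, 0, …
f·g: L₀ = L_f ⊗_s L_g, ord ≤ 1·2.
Integrate: L := L₀·Dx.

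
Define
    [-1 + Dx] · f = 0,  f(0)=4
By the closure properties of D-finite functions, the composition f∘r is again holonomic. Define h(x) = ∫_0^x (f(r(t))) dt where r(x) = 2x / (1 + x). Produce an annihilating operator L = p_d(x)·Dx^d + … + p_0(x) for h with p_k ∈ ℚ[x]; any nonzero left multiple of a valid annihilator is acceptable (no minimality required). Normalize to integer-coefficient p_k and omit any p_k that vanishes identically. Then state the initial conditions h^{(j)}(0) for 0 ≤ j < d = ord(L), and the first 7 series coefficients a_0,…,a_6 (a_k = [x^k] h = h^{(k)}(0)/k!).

f: a_k = 4, 4, 2, 2/3, 1/6, 1/30, 1/180, …
Substitute x→r, Dx→(1/r')Dx; clear ⇒ L₀.
Integrate: L := L₀·Dx.
L = -2·Dx + (1 + 2·x + x^2)·Dx^2  (order 2).
h: a_k = 0, 4, 4, 0, -2/3, 8/15, -4/15, …
ICs: h(0) = 0, h′(0) = 4.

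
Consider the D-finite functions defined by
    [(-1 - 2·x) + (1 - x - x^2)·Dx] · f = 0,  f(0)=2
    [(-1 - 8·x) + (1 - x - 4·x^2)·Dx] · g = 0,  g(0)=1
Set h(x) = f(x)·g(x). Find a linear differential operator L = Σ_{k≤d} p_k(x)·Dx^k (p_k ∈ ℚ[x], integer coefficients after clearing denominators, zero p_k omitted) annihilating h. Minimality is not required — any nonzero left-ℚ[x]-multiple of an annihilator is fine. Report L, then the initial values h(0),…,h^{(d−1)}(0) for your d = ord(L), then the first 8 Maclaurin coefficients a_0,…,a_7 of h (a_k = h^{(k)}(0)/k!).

f: a_k = 2, 2, 4, 6, 10, 16, 26, 42, …
g: a_k = 1, 1, 5, 9, 29, 65, 181, 441, …
Sym-product of L_f,L_g gives L₀ (≤ ord 1).
L = (-2 - 8·x + 15·x^2 + 16·x^3) + (1 - 2·x - 4·x^2 + 5·x^3 + 4·x^4)·Dx  (order 1).
h: a_k = 2, 4, 16, 38, 112, 280, 754, 1916, …
ICs: h(0) = 2.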